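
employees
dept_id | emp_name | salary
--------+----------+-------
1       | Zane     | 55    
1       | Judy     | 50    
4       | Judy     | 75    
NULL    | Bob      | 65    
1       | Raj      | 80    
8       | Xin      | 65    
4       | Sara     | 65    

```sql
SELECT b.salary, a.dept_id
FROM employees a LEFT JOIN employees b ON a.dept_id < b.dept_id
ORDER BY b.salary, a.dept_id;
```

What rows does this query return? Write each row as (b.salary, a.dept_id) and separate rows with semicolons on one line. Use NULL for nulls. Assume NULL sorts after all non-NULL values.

(65, 1); (65, 1); (65, 1); (65, 1); (65, 1); (65, 1); (65, 4); (65, 4); (75, 1); (75, 1); (75, 1); (NULL, 8); (NULL, NULL)

LEFT JOIN keeps every row from `employees a`; unmatched rows get NULL for `employees b`'s columns.
Matching on a.dept_id < b.dept_id. A NULL in a compared column never satisfies the condition.
Matched pairs: 11; unmatched a rows kept: 2.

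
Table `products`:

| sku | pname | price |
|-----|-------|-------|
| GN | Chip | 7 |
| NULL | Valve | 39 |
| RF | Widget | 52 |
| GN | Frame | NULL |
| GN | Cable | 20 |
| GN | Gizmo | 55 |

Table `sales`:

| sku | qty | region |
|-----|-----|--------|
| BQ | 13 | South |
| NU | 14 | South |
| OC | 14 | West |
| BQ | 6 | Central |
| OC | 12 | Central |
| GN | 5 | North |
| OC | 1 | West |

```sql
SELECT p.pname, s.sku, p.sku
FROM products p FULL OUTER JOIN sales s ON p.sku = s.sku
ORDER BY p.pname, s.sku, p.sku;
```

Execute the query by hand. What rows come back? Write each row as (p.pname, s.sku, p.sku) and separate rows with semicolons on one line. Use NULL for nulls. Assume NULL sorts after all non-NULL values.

(Cable, GN, GN); (Chip, GN, GN); (Frame, GN, GN); (Gizmo, GN, GN); (Valve, NULL, NULL); (Widget, NULL, RF); (NULL, BQ, NULL); (NULL, BQ, NULL); (NULL, NU, NULL); (NULL, OC, NULL); (NULL, OC, NULL); (NULL, OC, NULL)

FULL OUTER JOIN keeps every row from both sides; unmatched rows get NULL for the other side's columns.
Matching on p.sku = s.sku. A NULL in a compared column never satisfies the condition.
Matched pairs: 4; unmatched p rows kept: 2; unmatched s rows kept: 6.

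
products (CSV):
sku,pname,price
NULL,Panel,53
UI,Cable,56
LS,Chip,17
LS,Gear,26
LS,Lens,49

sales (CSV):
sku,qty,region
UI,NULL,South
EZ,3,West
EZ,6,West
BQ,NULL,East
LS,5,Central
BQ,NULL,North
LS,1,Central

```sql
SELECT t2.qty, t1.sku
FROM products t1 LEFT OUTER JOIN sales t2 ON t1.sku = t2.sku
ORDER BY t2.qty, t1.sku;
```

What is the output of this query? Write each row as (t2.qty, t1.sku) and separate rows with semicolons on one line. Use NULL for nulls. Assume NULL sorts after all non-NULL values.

(1, LS); (1, LS); (1, LS); (5, LS); (5, LS); (5, LS); (NULL, UI); (NULL, NULL)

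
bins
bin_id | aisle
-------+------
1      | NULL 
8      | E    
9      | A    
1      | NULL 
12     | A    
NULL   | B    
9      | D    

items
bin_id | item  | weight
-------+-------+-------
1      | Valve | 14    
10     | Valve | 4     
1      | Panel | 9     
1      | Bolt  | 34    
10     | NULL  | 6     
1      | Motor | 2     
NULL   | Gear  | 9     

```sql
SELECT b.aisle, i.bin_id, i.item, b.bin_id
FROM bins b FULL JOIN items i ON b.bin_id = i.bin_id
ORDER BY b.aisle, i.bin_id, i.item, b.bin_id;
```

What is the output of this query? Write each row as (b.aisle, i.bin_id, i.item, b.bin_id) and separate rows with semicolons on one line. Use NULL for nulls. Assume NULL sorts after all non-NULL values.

FULL OUTER JOIN keeps every row from both sides; unmatched rows get NULL for the other side's columns.
Matching on b.bin_id = i.bin_id. A NULL in a compared column never satisfies the condition.
Matched pairs: 8; unmatched b rows kept: 5; unmatched i rows kept: 3.

(A, NULL, NULL, 9); (A, NULL, NULL, 12); (B, NULL, NULL, NULL); (D, NULL, NULL, 9); (E, NULL, NULL, 8); (NULL, 1, Bolt, 1); (NULL, 1, Bolt, 1); (NULL, 1, Motor, 1); (NULL, 1, Motor, 1); (NULL, 1, Panel, 1); (NULL, 1, Panel, 1); (NULL, 1, Valve, 1); (NULL, 1, Valve, 1); (NULL, 10, Valve, NULL); (NULL, 10, NULL, NULL); (NULL, NULL, Gear, NULL)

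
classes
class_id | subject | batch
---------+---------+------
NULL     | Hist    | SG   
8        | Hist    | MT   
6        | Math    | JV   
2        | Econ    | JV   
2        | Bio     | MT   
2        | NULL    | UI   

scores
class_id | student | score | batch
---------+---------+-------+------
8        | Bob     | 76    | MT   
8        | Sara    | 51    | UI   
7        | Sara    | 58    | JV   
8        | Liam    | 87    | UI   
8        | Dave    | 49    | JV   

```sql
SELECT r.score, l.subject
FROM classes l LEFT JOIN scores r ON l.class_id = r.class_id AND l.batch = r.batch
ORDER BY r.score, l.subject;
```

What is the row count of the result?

LEFT JOIN keeps every row from `classes`; unmatched rows get NULL for `scores`'s columns.
Matching on l.class_id = r.class_id AND l.batch = r.batch. A NULL in a compared column never satisfies the condition.
Matched pairs: 1; unmatched l rows kept: 5.
Total: 1 matched + 5 padded = 6 rows.

6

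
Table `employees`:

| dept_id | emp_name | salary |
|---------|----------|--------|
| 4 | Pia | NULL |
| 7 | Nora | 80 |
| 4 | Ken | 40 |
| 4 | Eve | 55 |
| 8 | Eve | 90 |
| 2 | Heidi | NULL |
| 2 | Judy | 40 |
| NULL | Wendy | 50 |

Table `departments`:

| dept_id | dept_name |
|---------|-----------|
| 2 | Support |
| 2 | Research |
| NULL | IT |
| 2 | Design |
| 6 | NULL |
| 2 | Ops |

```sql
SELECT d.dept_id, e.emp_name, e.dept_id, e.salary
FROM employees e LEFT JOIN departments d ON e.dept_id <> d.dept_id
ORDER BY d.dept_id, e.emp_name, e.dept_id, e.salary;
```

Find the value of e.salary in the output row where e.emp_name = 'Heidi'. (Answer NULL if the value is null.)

LEFT JOIN keeps every row from `employees`; unmatched rows get NULL for `departments`'s columns.
Matching on e.dept_id <> d.dept_id. A NULL in a compared column never satisfies the condition.
- dept_id=4: 5 matching d row(s), so 5 row(s) emitted.
- dept_id=7: 5 matching d row(s), so 5 row(s) emitted.
- dept_id=4: 5 matching d row(s), so 5 row(s) emitted.
- dept_id=4: 5 matching d row(s), so 5 row(s) emitted.
- dept_id=8: 5 matching d row(s), so 5 row(s) emitted.
- dept_id=2: 1 matching d row(s), so 1 row(s) emitted.
- dept_id=2: 1 matching d row(s), so 1 row(s) emitted.
- dept_id=NULL: no d row matches, row kept with d columns NULL.

NULL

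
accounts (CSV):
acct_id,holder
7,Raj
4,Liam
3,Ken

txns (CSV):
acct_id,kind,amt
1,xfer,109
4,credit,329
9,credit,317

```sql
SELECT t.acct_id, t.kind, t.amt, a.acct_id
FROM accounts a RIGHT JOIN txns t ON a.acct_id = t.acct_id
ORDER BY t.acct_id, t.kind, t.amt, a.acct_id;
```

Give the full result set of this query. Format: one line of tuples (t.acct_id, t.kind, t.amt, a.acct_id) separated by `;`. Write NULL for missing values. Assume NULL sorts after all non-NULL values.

RIGHT JOIN keeps every row from `txns`; unmatched rows get NULL for `accounts`'s columns.
Matching on a.acct_id = t.acct_id.
- acct_id=7: no matching t row.
- acct_id=4: 1 matching t row(s), so 1 row(s) emitted.
- acct_id=3: no matching t row.
- 2 t row(s) had no a match → kept, a columns NULL.
After projecting and ordering:
t.acct_id | t.kind | t.amt | a.acct_id
1 | xfer | 109 | NULL
4 | credit | 329 | 4
9 | credit | 317 | NULL

(1, xfer, 109, NULL); (4, credit, 329, 4); (9, credit, 317, NULL)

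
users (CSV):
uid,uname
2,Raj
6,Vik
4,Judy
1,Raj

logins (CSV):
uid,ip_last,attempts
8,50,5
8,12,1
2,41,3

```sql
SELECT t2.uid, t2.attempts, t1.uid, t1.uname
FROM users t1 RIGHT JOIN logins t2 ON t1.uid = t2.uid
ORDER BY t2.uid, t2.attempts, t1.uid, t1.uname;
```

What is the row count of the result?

RIGHT JOIN keeps every row from `logins`; unmatched rows get NULL for `users`'s columns.
Matching on t1.uid = t2.uid.
- t1 row (uid=2): matches 1 t2 row(s) → 1 output row(s).
- t1 row (uid=6): no match.
- t1 row (uid=4): no match.
- t1 row (uid=1): no match.
- plus 2 unmatched t2 row(s), each kept with NULL t1 columns.
Total: 1 matched + 2 padded = 3 rows.

3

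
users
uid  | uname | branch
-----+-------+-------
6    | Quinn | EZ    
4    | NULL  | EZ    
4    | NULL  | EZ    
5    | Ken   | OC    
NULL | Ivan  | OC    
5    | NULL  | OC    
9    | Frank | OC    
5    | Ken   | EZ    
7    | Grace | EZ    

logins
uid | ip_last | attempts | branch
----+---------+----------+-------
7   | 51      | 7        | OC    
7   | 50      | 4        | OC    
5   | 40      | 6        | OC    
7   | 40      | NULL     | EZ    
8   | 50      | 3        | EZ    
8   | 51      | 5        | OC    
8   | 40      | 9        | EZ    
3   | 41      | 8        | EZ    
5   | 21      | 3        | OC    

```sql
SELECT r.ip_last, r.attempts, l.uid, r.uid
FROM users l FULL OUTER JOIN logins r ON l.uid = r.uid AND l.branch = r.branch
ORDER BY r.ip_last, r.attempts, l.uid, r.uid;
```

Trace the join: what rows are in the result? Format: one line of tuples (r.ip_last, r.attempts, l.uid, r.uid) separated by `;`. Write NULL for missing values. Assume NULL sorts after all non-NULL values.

(21, 3, 5, 5); (21, 3, 5, 5); (40, 6, 5, 5); (40, 6, 5, 5); (40, 9, NULL, 8); (40, NULL, 7, 7); (41, 8, NULL, 3); (50, 3, NULL, 8); (50, 4, NULL, 7); (51, 5, NULL, 8); (51, 7, NULL, 7); (NULL, NULL, 4, NULL); (NULL, NULL, 4, NULL); (NULL, NULL, 5, NULL); (NULL, NULL, 6, NULL); (NULL, NULL, 9, NULL); (NULL, NULL, NULL, NULL)

FULL OUTER JOIN keeps every row from both sides; unmatched rows get NULL for the other side's columns.
Matching on l.uid = r.uid AND l.branch = r.branch. A NULL in a compared column never satisfies the condition.
Matched pairs: 5; unmatched l rows kept: 6; unmatched r rows kept: 6.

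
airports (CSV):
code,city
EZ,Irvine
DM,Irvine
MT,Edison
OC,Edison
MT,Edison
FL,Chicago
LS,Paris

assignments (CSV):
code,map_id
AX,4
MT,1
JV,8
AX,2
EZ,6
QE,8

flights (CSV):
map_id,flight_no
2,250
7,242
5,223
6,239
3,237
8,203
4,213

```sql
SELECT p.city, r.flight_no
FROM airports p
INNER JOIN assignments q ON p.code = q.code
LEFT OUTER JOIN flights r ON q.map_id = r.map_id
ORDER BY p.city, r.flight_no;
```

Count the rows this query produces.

Step 1 — p INNER JOIN q on code → 3 row(s).
Then LEFT JOIN `flights r` on map_id: each of those 3 rows is kept; rows whose q.map_id has no match in r get NULL for r's columns.
Result: 3 row(s).

3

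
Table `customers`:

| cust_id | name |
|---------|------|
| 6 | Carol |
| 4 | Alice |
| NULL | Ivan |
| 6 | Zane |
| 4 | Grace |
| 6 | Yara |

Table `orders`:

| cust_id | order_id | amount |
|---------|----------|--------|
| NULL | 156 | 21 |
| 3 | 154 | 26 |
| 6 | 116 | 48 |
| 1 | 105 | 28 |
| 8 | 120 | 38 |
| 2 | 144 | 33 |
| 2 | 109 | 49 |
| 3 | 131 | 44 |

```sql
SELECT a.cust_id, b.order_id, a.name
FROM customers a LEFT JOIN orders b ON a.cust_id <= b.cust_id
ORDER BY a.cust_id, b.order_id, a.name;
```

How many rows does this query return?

LEFT JOIN keeps every row from `customers`; unmatched rows get NULL for `orders`'s columns.
Matching on a.cust_id <= b.cust_id. A NULL in a compared column never satisfies the condition.
- a (cust_id=6) pairs with 2 row(s) of b.
- a (cust_id=4) pairs with 2 row(s) of b.
- a (cust_id=NULL) has no partner → padded with NULL.
- a (cust_id=6) pairs with 2 row(s) of b.
- a (cust_id=4) pairs with 2 row(s) of b.
- a (cust_id=6) pairs with 2 row(s) of b.
Total: 10 matched + 1 padded = 11 rows.

11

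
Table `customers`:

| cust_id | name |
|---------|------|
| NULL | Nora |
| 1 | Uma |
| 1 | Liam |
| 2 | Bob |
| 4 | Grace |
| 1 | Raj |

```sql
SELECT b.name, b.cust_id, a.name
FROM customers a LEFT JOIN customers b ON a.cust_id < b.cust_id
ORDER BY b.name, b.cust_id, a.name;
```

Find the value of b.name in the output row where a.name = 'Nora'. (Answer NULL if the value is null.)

LEFT JOIN keeps every row from `customers a`; unmatched rows get NULL for `customers b`'s columns.
Matching on a.cust_id < b.cust_id. A NULL in a compared column never satisfies the condition.
- a[0] cust_id=NULL → no match; kept with NULLs on the b side.
- a[1] cust_id=1 → 2 match(es) in b → 2 row(s).
- a[2] cust_id=1 → 2 match(es) in b → 2 row(s).
- a[3] cust_id=2 → 1 match(es) in b → 1 row(s).
- a[4] cust_id=4 → no match; kept with NULLs on the b side.
- a[5] cust_id=1 → 2 match(es) in b → 2 row(s).

NULL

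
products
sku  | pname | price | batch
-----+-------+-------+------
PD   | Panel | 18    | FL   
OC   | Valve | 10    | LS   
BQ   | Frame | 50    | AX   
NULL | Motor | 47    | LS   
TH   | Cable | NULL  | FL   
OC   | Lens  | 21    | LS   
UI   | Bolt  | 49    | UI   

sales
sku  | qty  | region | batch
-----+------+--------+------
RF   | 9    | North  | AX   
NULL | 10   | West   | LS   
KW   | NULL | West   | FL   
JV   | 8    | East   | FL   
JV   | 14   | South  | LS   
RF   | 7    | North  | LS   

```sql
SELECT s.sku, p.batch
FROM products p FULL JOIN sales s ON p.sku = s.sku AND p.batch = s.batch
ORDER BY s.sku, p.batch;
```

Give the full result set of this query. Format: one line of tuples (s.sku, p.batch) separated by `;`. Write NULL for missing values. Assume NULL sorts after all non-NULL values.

(JV, NULL); (JV, NULL); (KW, NULL); (RF, NULL); (RF, NULL); (NULL, AX); (NULL, FL); (NULL, FL); (NULL, LS); (NULL, LS); (NULL, LS); (NULL, UI); (NULL, NULL)

FULL OUTER JOIN keeps every row from both sides; unmatched rows get NULL for the other side's columns.
Matching on p.sku = s.sku AND p.batch = s.batch. A NULL in a compared column never satisfies the condition.
- p row (sku=PD, batch=FL): no match → kept, s columns NULL.
- p row (sku=OC, batch=LS): no match → kept, s columns NULL.
- p row (sku=BQ, batch=AX): no match → kept, s columns NULL.
- p row (sku=NULL, batch=LS): no match → kept, s columns NULL.
- p row (sku=TH, batch=FL): no match → kept, s columns NULL.
- p row (sku=OC, batch=LS): no match → kept, s columns NULL.
- p row (sku=UI, batch=UI): no match → kept, s columns NULL.
- plus 6 unmatched s row(s), each kept with NULL p columns.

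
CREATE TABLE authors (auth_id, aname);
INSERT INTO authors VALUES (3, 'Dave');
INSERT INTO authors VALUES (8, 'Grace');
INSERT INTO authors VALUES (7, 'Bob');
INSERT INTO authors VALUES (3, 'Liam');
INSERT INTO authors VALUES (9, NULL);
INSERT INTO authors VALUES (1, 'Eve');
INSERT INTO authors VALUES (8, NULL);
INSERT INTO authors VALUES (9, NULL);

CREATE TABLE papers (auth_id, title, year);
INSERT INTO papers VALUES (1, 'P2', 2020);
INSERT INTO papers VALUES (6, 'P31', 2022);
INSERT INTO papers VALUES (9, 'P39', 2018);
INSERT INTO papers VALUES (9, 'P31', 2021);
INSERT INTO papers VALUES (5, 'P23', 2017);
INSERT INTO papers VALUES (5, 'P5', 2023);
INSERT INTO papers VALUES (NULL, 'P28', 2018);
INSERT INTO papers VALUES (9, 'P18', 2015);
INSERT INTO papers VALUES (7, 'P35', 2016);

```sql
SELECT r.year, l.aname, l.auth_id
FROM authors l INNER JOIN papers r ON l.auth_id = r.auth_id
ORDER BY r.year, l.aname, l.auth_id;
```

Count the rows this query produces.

8

INNER JOIN keeps only pairs where the ON condition holds.
Matching on l.auth_id = r.auth_id. A NULL in a compared column never satisfies the condition.
- auth_id=3: no matching r row, dropped.
- auth_id=8: no matching r row, dropped.
- auth_id=7: 1 matching r row(s), so 1 row(s) emitted.
- auth_id=3: no matching r row, dropped.
- auth_id=9: 3 matching r row(s), so 3 row(s) emitted.
- auth_id=1: 1 matching r row(s), so 1 row(s) emitted.
- auth_id=8: no matching r row, dropped.
- auth_id=9: 3 matching r row(s), so 3 row(s) emitted.
Total: 8 rows.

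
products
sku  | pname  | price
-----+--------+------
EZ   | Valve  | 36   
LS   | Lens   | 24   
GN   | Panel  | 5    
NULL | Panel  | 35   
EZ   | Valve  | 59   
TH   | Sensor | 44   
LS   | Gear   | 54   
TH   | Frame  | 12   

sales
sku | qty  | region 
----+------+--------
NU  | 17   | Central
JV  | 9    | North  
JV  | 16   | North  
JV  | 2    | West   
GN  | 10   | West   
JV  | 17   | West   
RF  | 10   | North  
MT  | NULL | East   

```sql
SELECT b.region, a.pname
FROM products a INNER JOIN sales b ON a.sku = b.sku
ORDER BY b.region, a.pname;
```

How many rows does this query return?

1

INNER JOIN keeps only pairs where the ON condition holds.
Matching on a.sku = b.sku. A NULL in a compared column never satisfies the condition.
- sku=EZ: no matching b row, dropped.
- sku=LS: no matching b row, dropped.
- sku=GN: 1 matching b row(s), so 1 row(s) emitted.
- sku=NULL: no matching b row, dropped.
- sku=EZ: no matching b row, dropped.
- sku=TH: no matching b row, dropped.
- sku=LS: no matching b row, dropped.
- sku=TH: no matching b row, dropped.
Total: 1 rows.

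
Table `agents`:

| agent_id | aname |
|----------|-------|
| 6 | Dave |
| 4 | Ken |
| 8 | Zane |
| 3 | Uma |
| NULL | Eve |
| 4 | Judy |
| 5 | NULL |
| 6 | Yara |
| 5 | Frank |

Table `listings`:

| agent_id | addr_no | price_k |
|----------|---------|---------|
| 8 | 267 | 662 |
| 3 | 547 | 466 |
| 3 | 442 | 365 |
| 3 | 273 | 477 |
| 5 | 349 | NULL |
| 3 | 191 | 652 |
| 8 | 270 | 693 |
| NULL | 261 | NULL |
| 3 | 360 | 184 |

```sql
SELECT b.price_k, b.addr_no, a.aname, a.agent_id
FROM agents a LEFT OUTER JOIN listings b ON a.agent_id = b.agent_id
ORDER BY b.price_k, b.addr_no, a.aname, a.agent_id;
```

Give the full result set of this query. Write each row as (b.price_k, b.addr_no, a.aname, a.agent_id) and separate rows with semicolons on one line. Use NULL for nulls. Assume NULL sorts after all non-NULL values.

(184, 360, Uma, 3); (365, 442, Uma, 3); (466, 547, Uma, 3); (477, 273, Uma, 3); (652, 191, Uma, 3); (662, 267, Zane, 8); (693, 270, Zane, 8); (NULL, 349, Frank, 5); (NULL, 349, NULL, 5); (NULL, NULL, Dave, 6); (NULL, NULL, Eve, NULL); (NULL, NULL, Judy, 4); (NULL, NULL, Ken, 4); (NULL, NULL, Yara, 6)

LEFT JOIN keeps every row from `agents`; unmatched rows get NULL for `listings`'s columns.
Matching on a.agent_id = b.agent_id. A NULL in a compared column never satisfies the condition.
Matched pairs: 9; unmatched a rows kept: 5.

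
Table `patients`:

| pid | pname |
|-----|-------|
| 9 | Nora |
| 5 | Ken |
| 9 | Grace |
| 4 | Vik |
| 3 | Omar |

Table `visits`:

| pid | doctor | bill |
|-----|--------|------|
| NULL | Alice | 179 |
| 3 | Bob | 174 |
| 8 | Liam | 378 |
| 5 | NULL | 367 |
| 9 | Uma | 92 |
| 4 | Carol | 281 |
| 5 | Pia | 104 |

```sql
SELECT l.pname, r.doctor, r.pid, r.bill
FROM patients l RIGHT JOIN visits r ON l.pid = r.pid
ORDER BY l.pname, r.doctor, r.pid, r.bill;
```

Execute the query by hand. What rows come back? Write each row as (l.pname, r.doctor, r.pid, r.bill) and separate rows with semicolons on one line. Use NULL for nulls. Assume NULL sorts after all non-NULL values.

RIGHT JOIN keeps every row from `visits`; unmatched rows get NULL for `patients`'s columns.
Matching on l.pid = r.pid. A NULL in a compared column never satisfies the condition.
- l row (pid=9): matches 1 r row(s) → 1 output row(s).
- l row (pid=5): matches 2 r row(s) → 2 output row(s).
- l row (pid=9): matches 1 r row(s) → 1 output row(s).
- l row (pid=4): matches 1 r row(s) → 1 output row(s).
- l row (pid=3): matches 1 r row(s) → 1 output row(s).
- 2 row(s) from r found no l partner → padded with NULL.
After projecting and ordering:
l.pname | r.doctor | r.pid | r.bill
Grace | Uma | 9 | 92
Ken | Pia | 5 | 104
Ken | NULL | 5 | 367
Nora | Uma | 9 | 92
Omar | Bob | 3 | 174
Vik | Carol | 4 | 281
NULL | Alice | NULL | 179
NULL | Liam | 8 | 378

(Grace, Uma, 9, 92); (Ken, Pia, 5, 104); (Ken, NULL, 5, 367); (Nora, Uma, 9, 92); (Omar, Bob, 3, 174); (Vik, Carol, 4, 281); (NULL, Alice, NULL, 179); (NULL, Liam, 8, 378)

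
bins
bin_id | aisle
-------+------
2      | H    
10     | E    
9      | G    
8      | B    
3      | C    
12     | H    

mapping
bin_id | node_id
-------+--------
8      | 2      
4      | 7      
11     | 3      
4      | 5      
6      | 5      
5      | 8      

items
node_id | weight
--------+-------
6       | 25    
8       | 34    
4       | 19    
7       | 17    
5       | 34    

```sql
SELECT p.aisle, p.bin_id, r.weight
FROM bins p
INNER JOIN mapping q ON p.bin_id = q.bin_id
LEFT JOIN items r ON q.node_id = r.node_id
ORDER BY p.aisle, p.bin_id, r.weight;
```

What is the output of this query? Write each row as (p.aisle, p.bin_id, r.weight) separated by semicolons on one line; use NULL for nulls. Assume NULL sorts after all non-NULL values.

(B, 8, NULL)

Step 1 — p INNER JOIN q on bin_id → 1 row(s).
Then LEFT JOIN `items r` on node_id: each of those 1 rows is kept; rows whose q.node_id has no match in r get NULL for r's columns.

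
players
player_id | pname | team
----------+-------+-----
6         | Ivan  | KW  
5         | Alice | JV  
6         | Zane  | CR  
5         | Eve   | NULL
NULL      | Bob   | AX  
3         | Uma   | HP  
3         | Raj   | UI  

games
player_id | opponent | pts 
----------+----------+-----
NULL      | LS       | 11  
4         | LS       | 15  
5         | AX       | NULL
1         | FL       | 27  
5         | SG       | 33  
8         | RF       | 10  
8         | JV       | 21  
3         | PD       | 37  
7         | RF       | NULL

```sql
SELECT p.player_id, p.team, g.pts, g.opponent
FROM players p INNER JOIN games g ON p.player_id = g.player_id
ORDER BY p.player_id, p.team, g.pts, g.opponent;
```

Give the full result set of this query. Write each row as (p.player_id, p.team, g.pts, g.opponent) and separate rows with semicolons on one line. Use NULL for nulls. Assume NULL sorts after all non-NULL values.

INNER JOIN keeps only pairs where the ON condition holds.
Matching on p.player_id = g.player_id. A NULL in a compared column never satisfies the condition.
- p[0] player_id=6 → no match; dropped.
- p[1] player_id=5 → 2 match(es) in g → 2 row(s).
- p[2] player_id=6 → no match; dropped.
- p[3] player_id=5 → 2 match(es) in g → 2 row(s).
- p[4] player_id=NULL → no match; dropped.
- p[5] player_id=3 → 1 match(es) in g → 1 row(s).
- p[6] player_id=3 → 1 match(es) in g → 1 row(s).
After projecting and ordering:
p.player_id | p.team | g.pts | g.opponent
3 | HP | 37 | PD
3 | UI | 37 | PD
5 | JV | 33 | SG
5 | JV | NULL | AX
5 | NULL | 33 | SG
5 | NULL | NULL | AX

(3, HP, 37, PD); (3, UI, 37, PD); (5, JV, 33, SG); (5, JV, NULL, AX); (5, NULL, 33, SG); (5, NULL, NULL, AX)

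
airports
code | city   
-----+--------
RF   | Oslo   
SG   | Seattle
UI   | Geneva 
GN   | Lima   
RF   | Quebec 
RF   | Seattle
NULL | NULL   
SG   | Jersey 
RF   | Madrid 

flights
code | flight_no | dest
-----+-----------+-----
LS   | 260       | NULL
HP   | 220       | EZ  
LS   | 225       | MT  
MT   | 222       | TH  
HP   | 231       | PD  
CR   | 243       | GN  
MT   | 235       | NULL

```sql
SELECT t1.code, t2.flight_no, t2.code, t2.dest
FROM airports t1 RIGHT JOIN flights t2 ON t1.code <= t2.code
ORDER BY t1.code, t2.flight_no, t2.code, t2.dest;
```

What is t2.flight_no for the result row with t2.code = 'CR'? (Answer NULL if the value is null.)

RIGHT JOIN keeps every row from `flights`; unmatched rows get NULL for `airports`'s columns.
Matching on t1.code <= t2.code. A NULL in a compared column never satisfies the condition.
- t1 (code=RF) has no partner in t2.
- t1 (code=SG) has no partner in t2.
- t1 (code=UI) has no partner in t2.
- t1 (code=GN) pairs with 6 row(s) of t2.
- t1 (code=RF) has no partner in t2.
- t1 (code=RF) has no partner in t2.
- t1 (code=NULL) has no partner in t2.
- t1 (code=SG) has no partner in t2.
- t1 (code=RF) has no partner in t2.
- plus 1 unmatched t2 row(s), each kept with NULL t1 columns.

243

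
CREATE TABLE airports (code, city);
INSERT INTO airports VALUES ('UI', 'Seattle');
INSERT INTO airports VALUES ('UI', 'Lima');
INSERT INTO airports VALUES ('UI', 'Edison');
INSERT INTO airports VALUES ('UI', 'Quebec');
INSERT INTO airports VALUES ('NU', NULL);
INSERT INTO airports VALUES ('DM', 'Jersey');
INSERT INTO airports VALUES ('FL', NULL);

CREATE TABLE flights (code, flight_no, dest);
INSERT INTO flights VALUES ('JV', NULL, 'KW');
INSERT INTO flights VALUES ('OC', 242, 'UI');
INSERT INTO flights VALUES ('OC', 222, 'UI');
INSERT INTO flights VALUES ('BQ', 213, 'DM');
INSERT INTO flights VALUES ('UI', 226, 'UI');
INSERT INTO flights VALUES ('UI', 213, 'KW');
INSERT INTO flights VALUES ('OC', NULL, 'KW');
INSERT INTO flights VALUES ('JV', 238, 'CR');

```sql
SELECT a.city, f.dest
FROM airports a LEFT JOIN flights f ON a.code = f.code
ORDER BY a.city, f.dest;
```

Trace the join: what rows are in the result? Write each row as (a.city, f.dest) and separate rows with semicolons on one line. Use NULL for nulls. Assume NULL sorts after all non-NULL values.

LEFT JOIN keeps every row from `airports`; unmatched rows get NULL for `flights`'s columns.
Matching on a.code = f.code.
- a[0] code=UI → 2 match(es) in f → 2 row(s).
- a[1] code=UI → 2 match(es) in f → 2 row(s).
- a[2] code=UI → 2 match(es) in f → 2 row(s).
- a[3] code=UI → 2 match(es) in f → 2 row(s).
- a[4] code=NU → no match; kept with NULLs on the f side.
- a[5] code=DM → no match; kept with NULLs on the f side.
- a[6] code=FL → no match; kept with NULLs on the f side.

(Edison, KW); (Edison, UI); (Jersey, NULL); (Lima, KW); (Lima, UI); (Quebec, KW); (Quebec, UI); (Seattle, KW); (Seattle, UI); (NULL, NULL); (NULL, NULL)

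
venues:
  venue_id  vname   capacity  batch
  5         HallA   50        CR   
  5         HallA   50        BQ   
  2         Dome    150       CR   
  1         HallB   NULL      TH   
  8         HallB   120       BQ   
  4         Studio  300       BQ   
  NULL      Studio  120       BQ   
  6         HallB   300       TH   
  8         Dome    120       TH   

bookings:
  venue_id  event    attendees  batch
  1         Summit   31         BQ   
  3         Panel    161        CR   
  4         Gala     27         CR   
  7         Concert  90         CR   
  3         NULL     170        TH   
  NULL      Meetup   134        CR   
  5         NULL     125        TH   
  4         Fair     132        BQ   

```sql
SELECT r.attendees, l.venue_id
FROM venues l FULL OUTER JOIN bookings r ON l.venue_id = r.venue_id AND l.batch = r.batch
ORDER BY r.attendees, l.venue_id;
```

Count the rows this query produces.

FULL OUTER JOIN keeps every row from both sides; unmatched rows get NULL for the other side's columns.
Matching on l.venue_id = r.venue_id AND l.batch = r.batch. A NULL in a compared column never satisfies the condition.
- l[0] venue_id=5, batch=CR → no match; kept with NULLs on the r side.
- l[1] venue_id=5, batch=BQ → no match; kept with NULLs on the r side.
- l[2] venue_id=2, batch=CR → no match; kept with NULLs on the r side.
- l[3] venue_id=1, batch=TH → no match; kept with NULLs on the r side.
- l[4] venue_id=8, batch=BQ → no match; kept with NULLs on the r side.
- l[5] venue_id=4, batch=BQ → 1 match(es) in r → 1 row(s).
- l[6] venue_id=NULL, batch=BQ → no match; kept with NULLs on the r side.
- l[7] venue_id=6, batch=TH → no match; kept with NULLs on the r side.
- l[8] venue_id=8, batch=TH → no match; kept with NULLs on the r side.
- 7 r row(s) had no l match → kept, l columns NULL.
Total: 1 matched + 15 padded = 16 rows.

16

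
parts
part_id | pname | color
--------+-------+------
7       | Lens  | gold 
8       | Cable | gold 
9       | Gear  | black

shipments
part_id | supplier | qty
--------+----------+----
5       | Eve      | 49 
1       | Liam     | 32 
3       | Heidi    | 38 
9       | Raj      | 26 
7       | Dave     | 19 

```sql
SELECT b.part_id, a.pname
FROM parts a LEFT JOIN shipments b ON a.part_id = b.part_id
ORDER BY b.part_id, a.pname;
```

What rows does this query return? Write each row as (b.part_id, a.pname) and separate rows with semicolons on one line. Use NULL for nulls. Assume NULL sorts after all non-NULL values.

LEFT JOIN keeps every row from `parts`; unmatched rows get NULL for `shipments`'s columns.
Matching on a.part_id = b.part_id.
- a[0] part_id=7 → 1 match(es) in b → 1 row(s).
- a[1] part_id=8 → no match; kept with NULLs on the b side.
- a[2] part_id=9 → 1 match(es) in b → 1 row(s).
After projecting and ordering:
b.part_id | a.pname
7 | Lens
9 | Gear
NULL | Cable

(7, Lens); (9, Gear); (NULL, Cable)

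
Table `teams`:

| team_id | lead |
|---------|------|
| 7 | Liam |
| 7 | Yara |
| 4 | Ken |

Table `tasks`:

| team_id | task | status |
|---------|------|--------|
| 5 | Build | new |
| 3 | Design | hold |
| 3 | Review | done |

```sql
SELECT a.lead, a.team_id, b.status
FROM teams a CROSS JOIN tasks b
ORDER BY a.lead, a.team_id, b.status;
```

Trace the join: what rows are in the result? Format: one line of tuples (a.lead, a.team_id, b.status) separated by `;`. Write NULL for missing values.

(Ken, 4, done); (Ken, 4, hold); (Ken, 4, new); (Liam, 7, done); (Liam, 7, hold); (Liam, 7, new); (Yara, 7, done); (Yara, 7, hold); (Yara, 7, new)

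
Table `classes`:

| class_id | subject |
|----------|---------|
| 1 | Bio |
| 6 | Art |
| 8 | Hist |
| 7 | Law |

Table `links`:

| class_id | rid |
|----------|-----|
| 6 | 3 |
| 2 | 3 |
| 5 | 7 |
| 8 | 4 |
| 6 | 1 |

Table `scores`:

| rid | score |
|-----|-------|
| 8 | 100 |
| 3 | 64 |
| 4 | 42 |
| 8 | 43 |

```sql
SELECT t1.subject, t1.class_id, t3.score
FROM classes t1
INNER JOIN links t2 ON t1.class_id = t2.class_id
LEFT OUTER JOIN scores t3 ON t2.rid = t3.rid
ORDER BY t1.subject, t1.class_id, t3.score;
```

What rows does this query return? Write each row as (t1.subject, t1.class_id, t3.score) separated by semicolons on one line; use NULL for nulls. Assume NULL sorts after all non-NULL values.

Evaluate left to right. First `classes t1 INNER JOIN links t2` on class_id: 3 row(s).
Then LEFT JOIN `scores t3` on rid: each of those 3 rows is kept; rows whose t2.rid has no match in t3 get NULL for t3's columns.

(Art, 6, 64); (Art, 6, NULL); (Hist, 8, 42)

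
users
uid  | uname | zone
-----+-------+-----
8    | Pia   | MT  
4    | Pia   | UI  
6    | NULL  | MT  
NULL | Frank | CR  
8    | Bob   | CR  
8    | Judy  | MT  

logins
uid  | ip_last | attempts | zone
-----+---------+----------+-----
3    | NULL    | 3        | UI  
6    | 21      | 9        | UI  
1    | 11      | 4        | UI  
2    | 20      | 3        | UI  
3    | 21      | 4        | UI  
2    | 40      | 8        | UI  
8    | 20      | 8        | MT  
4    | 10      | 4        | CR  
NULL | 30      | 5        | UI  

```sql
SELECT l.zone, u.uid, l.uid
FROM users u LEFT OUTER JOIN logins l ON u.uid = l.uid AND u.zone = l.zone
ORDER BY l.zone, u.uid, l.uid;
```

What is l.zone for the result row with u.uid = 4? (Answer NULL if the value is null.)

LEFT JOIN keeps every row from `users`; unmatched rows get NULL for `logins`'s columns.
Matching on u.uid = l.uid AND u.zone = l.zone. A NULL in a compared column never satisfies the condition.
- u (uid=8, zone=MT) pairs with 1 row(s) of l.
- u (uid=4, zone=UI) has no partner → padded with NULL.
- u (uid=6, zone=MT) has no partner → padded with NULL.
- u (uid=NULL, zone=CR) has no partner → padded with NULL.
- u (uid=8, zone=CR) has no partner → padded with NULL.
- u (uid=8, zone=MT) pairs with 1 row(s) of l.

NULL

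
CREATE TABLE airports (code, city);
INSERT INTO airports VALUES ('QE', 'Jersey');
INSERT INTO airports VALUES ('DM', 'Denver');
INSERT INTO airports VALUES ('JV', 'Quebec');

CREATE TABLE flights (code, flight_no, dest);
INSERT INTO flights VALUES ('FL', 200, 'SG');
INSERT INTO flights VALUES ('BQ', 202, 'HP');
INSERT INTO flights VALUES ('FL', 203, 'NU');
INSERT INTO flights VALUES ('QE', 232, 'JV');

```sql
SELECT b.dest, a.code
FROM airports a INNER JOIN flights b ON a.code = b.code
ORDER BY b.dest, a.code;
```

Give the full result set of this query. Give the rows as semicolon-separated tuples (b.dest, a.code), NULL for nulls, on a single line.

INNER JOIN keeps only pairs where the ON condition holds.
Matching on a.code = b.code.
- a[0] code=QE → 1 match(es) in b → 1 row(s).
- a[1] code=DM → no match; dropped.
- a[2] code=JV → no match; dropped.
After projecting and ordering:
b.dest | a.code
JV | QE

(JV, QE)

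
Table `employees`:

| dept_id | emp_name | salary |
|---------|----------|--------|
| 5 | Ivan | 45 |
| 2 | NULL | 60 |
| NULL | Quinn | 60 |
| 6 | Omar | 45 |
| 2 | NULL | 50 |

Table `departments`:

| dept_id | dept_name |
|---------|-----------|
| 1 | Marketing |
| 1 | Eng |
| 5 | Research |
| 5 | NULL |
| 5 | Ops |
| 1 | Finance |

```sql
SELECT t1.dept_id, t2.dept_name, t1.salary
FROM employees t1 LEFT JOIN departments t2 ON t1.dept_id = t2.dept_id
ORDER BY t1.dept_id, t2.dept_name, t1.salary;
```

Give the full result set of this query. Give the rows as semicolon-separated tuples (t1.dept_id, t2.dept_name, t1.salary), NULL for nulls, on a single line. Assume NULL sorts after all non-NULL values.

(2, NULL, 50); (2, NULL, 60); (5, Ops, 45); (5, Research, 45); (5, NULL, 45); (6, NULL, 45); (NULL, NULL, 60)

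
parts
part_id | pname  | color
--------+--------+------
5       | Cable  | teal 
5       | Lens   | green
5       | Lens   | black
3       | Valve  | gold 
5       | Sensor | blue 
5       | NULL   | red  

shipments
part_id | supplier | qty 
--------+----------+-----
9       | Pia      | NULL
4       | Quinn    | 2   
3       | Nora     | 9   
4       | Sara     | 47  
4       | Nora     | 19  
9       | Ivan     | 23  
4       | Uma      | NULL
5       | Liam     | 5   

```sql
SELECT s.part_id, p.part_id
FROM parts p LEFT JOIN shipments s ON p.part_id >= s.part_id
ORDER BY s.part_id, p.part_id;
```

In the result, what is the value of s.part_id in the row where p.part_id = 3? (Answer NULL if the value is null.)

3

LEFT JOIN keeps every row from `parts`; unmatched rows get NULL for `shipments`'s columns.
Matching on p.part_id >= s.part_id.
Matched pairs: 31; unmatched p rows kept: 0.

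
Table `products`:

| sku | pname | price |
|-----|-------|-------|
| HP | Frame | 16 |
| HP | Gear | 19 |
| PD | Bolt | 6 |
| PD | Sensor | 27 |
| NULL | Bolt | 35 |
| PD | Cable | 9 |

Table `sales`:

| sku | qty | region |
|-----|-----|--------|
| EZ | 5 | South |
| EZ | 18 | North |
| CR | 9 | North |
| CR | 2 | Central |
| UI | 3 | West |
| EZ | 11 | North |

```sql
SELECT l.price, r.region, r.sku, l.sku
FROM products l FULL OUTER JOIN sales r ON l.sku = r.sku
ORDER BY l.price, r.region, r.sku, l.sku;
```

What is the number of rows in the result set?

FULL OUTER JOIN keeps every row from both sides; unmatched rows get NULL for the other side's columns.
Matching on l.sku = r.sku. A NULL in a compared column never satisfies the condition.
Matched pairs: 0; unmatched l rows kept: 6; unmatched r rows kept: 6.
Total: 0 matched + 12 padded = 12 rows.

12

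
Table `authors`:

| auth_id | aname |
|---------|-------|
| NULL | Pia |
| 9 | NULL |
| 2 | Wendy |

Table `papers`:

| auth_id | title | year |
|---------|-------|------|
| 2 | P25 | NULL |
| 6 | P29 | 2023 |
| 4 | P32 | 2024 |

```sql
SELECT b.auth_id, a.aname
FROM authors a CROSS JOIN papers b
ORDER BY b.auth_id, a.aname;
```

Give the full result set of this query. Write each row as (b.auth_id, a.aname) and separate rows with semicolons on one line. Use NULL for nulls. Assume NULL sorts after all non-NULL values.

CROSS JOIN pairs every row of `authors` with every row of `papers`: 3 × 3 = 9 rows.
After projecting and ordering:
b.auth_id | a.aname
2 | Pia
2 | Wendy
2 | NULL
4 | Pia
4 | Wendy
4 | NULL
6 | Pia
6 | Wendy
6 | NULL

(2, Pia); (2, Wendy); (2, NULL); (4, Pia); (4, Wendy); (4, NULL); (6, Pia); (6, Wendy); (6, NULL)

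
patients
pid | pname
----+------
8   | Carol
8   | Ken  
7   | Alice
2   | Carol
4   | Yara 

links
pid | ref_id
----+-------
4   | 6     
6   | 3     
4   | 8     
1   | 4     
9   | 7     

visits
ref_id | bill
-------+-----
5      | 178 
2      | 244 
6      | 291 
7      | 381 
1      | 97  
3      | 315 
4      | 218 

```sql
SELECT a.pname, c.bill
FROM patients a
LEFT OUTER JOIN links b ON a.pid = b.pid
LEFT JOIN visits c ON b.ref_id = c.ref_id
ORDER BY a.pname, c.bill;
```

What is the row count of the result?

Step 1 — a LEFT JOIN b on pid → 6 row(s).
Then LEFT JOIN `visits c` on ref_id: each of those 6 rows is kept; rows whose b.ref_id has no match in c get NULL for c's columns.
Result: 6 row(s).

6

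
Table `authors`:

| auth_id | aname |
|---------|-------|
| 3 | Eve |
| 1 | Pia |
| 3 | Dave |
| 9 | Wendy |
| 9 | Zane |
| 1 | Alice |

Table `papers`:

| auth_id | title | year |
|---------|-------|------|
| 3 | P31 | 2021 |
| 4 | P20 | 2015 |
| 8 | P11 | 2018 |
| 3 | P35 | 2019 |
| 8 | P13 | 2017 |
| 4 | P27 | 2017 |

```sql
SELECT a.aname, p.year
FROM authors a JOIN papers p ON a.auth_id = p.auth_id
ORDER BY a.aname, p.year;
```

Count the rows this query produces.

4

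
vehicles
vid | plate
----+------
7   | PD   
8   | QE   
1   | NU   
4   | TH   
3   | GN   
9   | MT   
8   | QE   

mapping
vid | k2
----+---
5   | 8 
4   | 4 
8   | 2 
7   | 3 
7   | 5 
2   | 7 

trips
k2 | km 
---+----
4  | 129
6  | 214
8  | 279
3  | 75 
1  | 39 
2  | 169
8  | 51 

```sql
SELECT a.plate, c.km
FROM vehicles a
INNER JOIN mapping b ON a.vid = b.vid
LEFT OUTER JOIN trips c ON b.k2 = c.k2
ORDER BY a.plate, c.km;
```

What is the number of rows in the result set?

Evaluate left to right. First `vehicles a INNER JOIN mapping b` on vid: 5 row(s).
Then LEFT JOIN `trips c` on k2: each of those 5 rows is kept; rows whose b.k2 has no match in c get NULL for c's columns.
Result: 5 row(s).

5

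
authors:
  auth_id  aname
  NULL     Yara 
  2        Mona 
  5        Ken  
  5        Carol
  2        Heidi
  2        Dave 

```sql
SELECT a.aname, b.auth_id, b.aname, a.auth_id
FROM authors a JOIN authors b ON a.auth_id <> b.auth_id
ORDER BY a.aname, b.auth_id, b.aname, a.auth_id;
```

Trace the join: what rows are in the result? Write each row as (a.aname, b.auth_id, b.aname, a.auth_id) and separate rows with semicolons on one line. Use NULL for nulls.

INNER JOIN keeps only pairs where the ON condition holds.
Matching on a.auth_id <> b.auth_id. A NULL in a compared column never satisfies the condition.
Matched pairs: 12.

(Carol, 2, Dave, 5); (Carol, 2, Heidi, 5); (Carol, 2, Mona, 5); (Dave, 5, Carol, 2); (Dave, 5, Ken, 2); (Heidi, 5, Carol, 2); (Heidi, 5, Ken, 2); (Ken, 2, Dave, 5); (Ken, 2, Heidi, 5); (Ken, 2, Mona, 5); (Mona, 5, Carol, 2); (Mona, 5, Ken, 2)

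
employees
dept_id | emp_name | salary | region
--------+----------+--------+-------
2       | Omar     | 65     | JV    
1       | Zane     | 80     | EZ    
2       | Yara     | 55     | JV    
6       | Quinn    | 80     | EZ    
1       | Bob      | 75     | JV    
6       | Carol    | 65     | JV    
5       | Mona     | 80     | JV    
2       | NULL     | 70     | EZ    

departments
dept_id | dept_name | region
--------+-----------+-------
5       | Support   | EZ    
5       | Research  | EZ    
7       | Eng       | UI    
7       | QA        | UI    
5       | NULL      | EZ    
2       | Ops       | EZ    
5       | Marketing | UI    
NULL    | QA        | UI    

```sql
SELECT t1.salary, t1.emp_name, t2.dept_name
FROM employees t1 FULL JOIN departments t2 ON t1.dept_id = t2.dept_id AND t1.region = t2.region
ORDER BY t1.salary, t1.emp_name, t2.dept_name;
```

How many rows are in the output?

15

FULL OUTER JOIN keeps every row from both sides; unmatched rows get NULL for the other side's columns.
Matching on t1.dept_id = t2.dept_id AND t1.region = t2.region. A NULL in a compared column never satisfies the condition.
- t1[0] dept_id=2, region=JV → no match; kept with NULLs on the t2 side.
- t1[1] dept_id=1, region=EZ → no match; kept with NULLs on the t2 side.
- t1[2] dept_id=2, region=JV → no match; kept with NULLs on the t2 side.
- t1[3] dept_id=6, region=EZ → no match; kept with NULLs on the t2 side.
- t1[4] dept_id=1, region=JV → no match; kept with NULLs on the t2 side.
- t1[5] dept_id=6, region=JV → no match; kept with NULLs on the t2 side.
- t1[6] dept_id=5, region=JV → no match; kept with NULLs on the t2 side.
- t1[7] dept_id=2, region=EZ → 1 match(es) in t2 → 1 row(s).
- 7 t2 row(s) had no t1 match → kept, t1 columns NULL.
Total: 1 matched + 14 padded = 15 rows.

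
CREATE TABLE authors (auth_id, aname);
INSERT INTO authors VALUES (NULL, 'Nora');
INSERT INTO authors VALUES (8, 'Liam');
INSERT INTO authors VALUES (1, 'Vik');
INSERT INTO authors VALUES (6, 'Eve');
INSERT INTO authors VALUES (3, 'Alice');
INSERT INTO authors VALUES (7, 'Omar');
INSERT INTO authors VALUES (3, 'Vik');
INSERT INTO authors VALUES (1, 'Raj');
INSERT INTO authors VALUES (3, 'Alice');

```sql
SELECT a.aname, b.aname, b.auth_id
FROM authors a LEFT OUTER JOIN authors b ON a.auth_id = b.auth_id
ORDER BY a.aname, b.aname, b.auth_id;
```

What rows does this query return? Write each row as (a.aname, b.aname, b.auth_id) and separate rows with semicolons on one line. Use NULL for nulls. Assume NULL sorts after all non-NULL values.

LEFT JOIN keeps every row from `authors a`; unmatched rows get NULL for `authors b`'s columns.
Matching on a.auth_id = b.auth_id. A NULL in a compared column never satisfies the condition.
- a[0] auth_id=NULL → no match; kept with NULLs on the b side.
- a[1] auth_id=8 → 1 match(es) in b → 1 row(s).
- a[2] auth_id=1 → 2 match(es) in b → 2 row(s).
- a[3] auth_id=6 → 1 match(es) in b → 1 row(s).
- a[4] auth_id=3 → 3 match(es) in b → 3 row(s).
- a[5] auth_id=7 → 1 match(es) in b → 1 row(s).
- a[6] auth_id=3 → 3 match(es) in b → 3 row(s).
- a[7] auth_id=1 → 2 match(es) in b → 2 row(s).
- a[8] auth_id=3 → 3 match(es) in b → 3 row(s).

(Alice, Alice, 3); (Alice, Alice, 3); (Alice, Alice, 3); (Alice, Alice, 3); (Alice, Vik, 3); (Alice, Vik, 3); (Eve, Eve, 6); (Liam, Liam, 8); (Nora, NULL, NULL); (Omar, Omar, 7); (Raj, Raj, 1); (Raj, Vik, 1); (Vik, Alice, 3); (Vik, Alice, 3); (Vik, Raj, 1); (Vik, Vik, 1); (Vik, Vik, 3)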